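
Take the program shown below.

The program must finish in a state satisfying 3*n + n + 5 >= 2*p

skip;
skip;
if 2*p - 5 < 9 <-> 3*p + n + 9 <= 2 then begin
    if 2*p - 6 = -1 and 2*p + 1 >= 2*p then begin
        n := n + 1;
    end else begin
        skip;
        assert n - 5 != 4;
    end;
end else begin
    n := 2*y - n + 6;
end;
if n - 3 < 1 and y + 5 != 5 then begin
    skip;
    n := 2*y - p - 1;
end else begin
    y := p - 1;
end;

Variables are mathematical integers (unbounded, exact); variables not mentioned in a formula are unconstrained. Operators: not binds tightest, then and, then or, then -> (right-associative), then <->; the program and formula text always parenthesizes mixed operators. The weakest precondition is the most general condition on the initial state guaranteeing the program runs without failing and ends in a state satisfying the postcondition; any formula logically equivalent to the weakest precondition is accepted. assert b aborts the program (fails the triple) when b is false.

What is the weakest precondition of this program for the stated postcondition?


Working backward. After the program, the postcondition 3*n + n + 5 >= 2*p must hold; in canonical form it is 4*n >= 2*p - 5.
Then branch requires 8*y >= 6*p - 1; else branch requires 4*n >= 2*p - 5.
Before the if: ((n < 4 and y != 0) -> 8*y >= 6*p - 1) and ((not (n < 4 and y != 0)) -> 4*n >= 2*p - 5)
Then branch requires (2*p = 5 -> (((n < 3 and y != 0) -> 8*y >= 6*p - 1) and ((not (n < 3 and y != 0)) -> 4*n >= 2*p - 9))) and ((not (2*p = 5)) -> (n != 9 and ((n < 4 and y != 0) -> 8*y >= 6*p - 1) and ((not (n < 4 and y != 0)) -> 4*n >= 2*p - 5))); else branch requires ((2*y < n - 2 and y != 0) -> 8*y >= 6*p - 1) and ((not (2*y < n - 2 and y != 0)) -> 8*y >= 4*n + 2*p - 29).
Before the if: ((2*p < 14 <-> n + 3*p <= -7) -> ((2*p = 5 -> (((n < 3 and y != 0) -> 8*y >= 6*p - 1) and ((not (n < 3 and y != 0)) -> 4*n >= 2*p - 9))) and ((not (2*p = 5)) -> (n != 9 and ((n < 4 and y != 0) -> 8*y >= 6*p - 1) and ((not (n < 4 and y != 0)) -> 4*n >= 2*p - 5))))) and ((not (2*p < 14 <-> n + 3*p <= -7)) -> (((2*y < n - 2 and y != 0) -> 8*y >= 6*p - 1) and ((not (2*y < n - 2 and y != 0)) -> 8*y >= 4*n + 2*p - 29)))
Before skip: ((2*p < 14 <-> n + 3*p <= -7) -> ((2*p = 5 -> (((n < 3 and y != 0) -> 8*y >= 6*p - 1) and ((not (n < 3 and y != 0)) -> 4*n >= 2*p - 9))) and ((not (2*p = 5)) -> (n != 9 and ((n < 4 and y != 0) -> 8*y >= 6*p - 1) and ((not (n < 4 and y != 0)) -> 4*n >= 2*p - 5))))) and ((not (2*p < 14 <-> n + 3*p <= -7)) -> (((2*y < n - 2 and y != 0) -> 8*y >= 6*p - 1) and ((not (2*y < n - 2 and y != 0)) -> 8*y >= 4*n + 2*p - 29)))
Before skip: ((2*p < 14 <-> n + 3*p <= -7) -> ((2*p = 5 -> (((n < 3 and y != 0) -> 8*y >= 6*p - 1) and ((not (n < 3 and y != 0)) -> 4*n >= 2*p - 9))) and ((not (2*p = 5)) -> (n != 9 and ((n < 4 and y != 0) -> 8*y >= 6*p - 1) and ((not (n < 4 and y != 0)) -> 4*n >= 2*p - 5))))) and ((not (2*p < 14 <-> n + 3*p <= -7)) -> (((2*y < n - 2 and y != 0) -> 8*y >= 6*p - 1) and ((not (2*y < n - 2 and y != 0)) -> 8*y >= 4*n + 2*p - 29)))
Answer: WP = ((2*p < 14 <-> n + 3*p <= -7) -> ((2*p = 5 -> (((n < 3 and y != 0) -> 8*y >= 6*p - 1) and ((not (n < 3 and y != 0)) -> 4*n >= 2*p - 9))) and ((not (2*p = 5)) -> (n != 9 and ((n < 4 and y != 0) -> 8*y >= 6*p - 1) and ((not (n < 4 and y != 0)) -> 4*n >= 2*p - 5))))) and ((not (2*p < 14 <-> n + 3*p <= -7)) -> (((2*y < n - 2 and y != 0) -> 8*y >= 6*p - 1) and ((not (2*y < n - 2 and y != 0)) -> 8*y >= 4*n + 2*p - 29)))


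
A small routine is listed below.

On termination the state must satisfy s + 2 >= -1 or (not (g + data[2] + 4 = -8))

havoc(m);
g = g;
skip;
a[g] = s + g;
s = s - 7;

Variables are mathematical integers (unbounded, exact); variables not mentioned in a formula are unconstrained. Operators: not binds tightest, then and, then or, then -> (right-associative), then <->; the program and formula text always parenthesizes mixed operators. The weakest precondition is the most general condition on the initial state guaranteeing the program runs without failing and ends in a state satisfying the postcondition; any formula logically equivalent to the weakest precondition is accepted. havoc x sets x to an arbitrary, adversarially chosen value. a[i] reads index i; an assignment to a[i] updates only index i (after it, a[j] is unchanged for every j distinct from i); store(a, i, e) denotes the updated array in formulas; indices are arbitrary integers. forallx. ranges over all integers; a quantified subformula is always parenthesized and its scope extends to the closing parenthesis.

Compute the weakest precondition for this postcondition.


Working backward. After the program, the postcondition s + 2 >= -1 or (not (g + data[2] + 4 = -8)) must hold; in canonical form it is s >= -3 or (not (data[2] + g = -12)).
Before s := s - 7: s >= 4 or (not (data[2] + g = -12))
Before a[g] := s + g: s >= 4 or (not (data[2] + g = -12))
Before skip: s >= 4 or (not (data[2] + g = -12))
Before g := g: s >= 4 or (not (data[2] + g = -12))
Before havoc m: s >= 4 or (not (data[2] + g = -12))
Answer: WP = s >= 4 or (not (data[2] + g = -12))


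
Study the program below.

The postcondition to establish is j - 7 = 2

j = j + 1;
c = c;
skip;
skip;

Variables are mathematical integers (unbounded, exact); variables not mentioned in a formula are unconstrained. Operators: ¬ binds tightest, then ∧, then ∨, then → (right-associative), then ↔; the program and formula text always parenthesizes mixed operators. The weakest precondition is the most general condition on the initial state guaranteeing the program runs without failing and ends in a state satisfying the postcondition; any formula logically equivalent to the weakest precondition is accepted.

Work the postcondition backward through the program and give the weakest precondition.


Working backward. After the program, the postcondition j - 7 = 2 must hold; in canonical form it is j = 9.
Before skip: j = 9
Before skip: j = 9
Before c := c: j = 9
Before j := j + 1: j = 8
Answer: WP = j = 8


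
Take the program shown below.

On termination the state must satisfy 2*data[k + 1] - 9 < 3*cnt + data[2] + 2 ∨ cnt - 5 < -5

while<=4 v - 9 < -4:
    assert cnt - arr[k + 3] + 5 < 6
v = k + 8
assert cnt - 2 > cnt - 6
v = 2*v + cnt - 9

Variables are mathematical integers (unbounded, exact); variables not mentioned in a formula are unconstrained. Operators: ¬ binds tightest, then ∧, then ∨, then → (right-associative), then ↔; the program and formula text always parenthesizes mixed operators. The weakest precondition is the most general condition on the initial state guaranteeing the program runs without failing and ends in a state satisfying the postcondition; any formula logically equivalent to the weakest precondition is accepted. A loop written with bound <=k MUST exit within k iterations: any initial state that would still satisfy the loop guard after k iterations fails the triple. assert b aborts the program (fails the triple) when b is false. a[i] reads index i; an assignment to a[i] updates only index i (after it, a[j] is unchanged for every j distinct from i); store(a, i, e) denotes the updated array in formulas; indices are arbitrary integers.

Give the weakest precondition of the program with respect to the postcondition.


Working backward. After the program, the postcondition 2*data[k + 1] - 9 < 3*cnt + data[2] + 2 ∨ cnt - 5 < -5 must hold; in canonical form it is 2*data[k + 1] < data[2] + 3*cnt + 11 ∨ cnt < 0.
Before v := 2*v + cnt - 9: 2*data[k + 1] < data[2] + 3*cnt + 11 ∨ cnt < 0
Before assert cnt - 2 > cnt - 6: 2*data[k + 1] < data[2] + 3*cnt + 11 ∨ cnt < 0
Before v := k + 8: 2*data[k + 1] < data[2] + 3*cnt + 11 ∨ cnt < 0
Before the loop (bound <=4), unroll the exhaustion recursion (WP_0 = exit-now case; WP_j = one more guarded iteration, up to j = 4):
  WP_0: (¬(v < 5)) ∧ (2*data[k + 1] < data[2] + 3*cnt + 11 ∨ cnt < 0)
  WP_1: (v < 5 → (cnt < arr[k + 3] + 1 ∧ (¬(v < 5)) ∧ (2*data[k + 1] < data[2] + 3*cnt + 11 ∨ cnt < 0))) ∧ ((¬(v < 5)) → (2*data[k + 1] < data[2] + 3*cnt + 11 ∨ cnt < 0))
  WP_2: (v < 5 → (cnt < arr[k + 3] + 1 ∧ (v < 5 → (cnt < arr[k + 3] + 1 ∧ (¬(v < 5)) ∧ (2*data[k + 1] < data[2] + 3*cnt + 11 ∨ cnt < 0))) ∧ ((¬(v < 5)) → (2*data[k + 1] < data[2] + 3*cnt + 11 ∨ cnt < 0)))) ∧ ((¬(v < 5)) → (2*data[k + 1] < data[2] + 3*cnt + 11 ∨ cnt < 0))
  WP_3: (v < 5 → (cnt < arr[k + 3] + 1 ∧ (v < 5 → (cnt < arr[k + 3] + 1 ∧ (v < 5 → (cnt < arr[k + 3] + 1 ∧ (¬(v < 5)) ∧ (2*data[k + 1] < data[2] + 3*cnt + 11 ∨ cnt < 0))) ∧ ((¬(v < 5)) → (2*data[k + 1] < data[2] + 3*cnt + 11 ∨ cnt < 0)))) ∧ ((¬(v < 5)) → (2*data[k + 1] < data[2] + 3*cnt + 11 ∨ cnt < 0)))) ∧ ((¬(v < 5)) → (2*data[k + 1] < data[2] + 3*cnt + 11 ∨ cnt < 0))
  WP_4: (v < 5 → (cnt < arr[k + 3] + 1 ∧ (v < 5 → (cnt < arr[k + 3] + 1 ∧ (v < 5 → (cnt < arr[k + 3] + 1 ∧ (v < 5 → (cnt < arr[k + 3] + 1 ∧ (¬(v < 5)) ∧ (2*data[k + 1] < data[2] + 3*cnt + 11 ∨ cnt < 0))) ∧ ((¬(v < 5)) → (2*data[k + 1] < data[2] + 3*cnt + 11 ∨ cnt < 0)))) ∧ ((¬(v < 5)) → (2*data[k + 1] < data[2] + 3*cnt + 11 ∨ cnt < 0)))) ∧ ((¬(v < 5)) → (2*data[k + 1] < data[2] + 3*cnt + 11 ∨ cnt < 0)))) ∧ ((¬(v < 5)) → (2*data[k + 1] < data[2] + 3*cnt + 11 ∨ cnt < 0))
So before the loop: (v < 5 → (cnt < arr[k + 3] + 1 ∧ (v < 5 → (cnt < arr[k + 3] + 1 ∧ (v < 5 → (cnt < arr[k + 3] + 1 ∧ (v < 5 → (cnt < arr[k + 3] + 1 ∧ (¬(v < 5)) ∧ (2*data[k + 1] < data[2] + 3*cnt + 11 ∨ cnt < 0))) ∧ ((¬(v < 5)) → (2*data[k + 1] < data[2] + 3*cnt + 11 ∨ cnt < 0)))) ∧ ((¬(v < 5)) → (2*data[k + 1] < data[2] + 3*cnt + 11 ∨ cnt < 0)))) ∧ ((¬(v < 5)) → (2*data[k + 1] < data[2] + 3*cnt + 11 ∨ cnt < 0)))) ∧ ((¬(v < 5)) → (2*data[k + 1] < data[2] + 3*cnt + 11 ∨ cnt < 0))
Answer: WP = (v < 5 → (cnt < arr[k + 3] + 1 ∧ (v < 5 → (cnt < arr[k + 3] + 1 ∧ (v < 5 → (cnt < arr[k + 3] + 1 ∧ (v < 5 → (cnt < arr[k + 3] + 1 ∧ (¬(v < 5)) ∧ (2*data[k + 1] < data[2] + 3*cnt + 11 ∨ cnt < 0))) ∧ ((¬(v < 5)) → (2*data[k + 1] < data[2] + 3*cnt + 11 ∨ cnt < 0)))) ∧ ((¬(v < 5)) → (2*data[k + 1] < data[2] + 3*cnt + 11 ∨ cnt < 0)))) ∧ ((¬(v < 5)) → (2*data[k + 1] < data[2] + 3*cnt + 11 ∨ cnt < 0)))) ∧ ((¬(v < 5)) → (2*data[k + 1] < data[2] + 3*cnt + 11 ∨ cnt < 0))


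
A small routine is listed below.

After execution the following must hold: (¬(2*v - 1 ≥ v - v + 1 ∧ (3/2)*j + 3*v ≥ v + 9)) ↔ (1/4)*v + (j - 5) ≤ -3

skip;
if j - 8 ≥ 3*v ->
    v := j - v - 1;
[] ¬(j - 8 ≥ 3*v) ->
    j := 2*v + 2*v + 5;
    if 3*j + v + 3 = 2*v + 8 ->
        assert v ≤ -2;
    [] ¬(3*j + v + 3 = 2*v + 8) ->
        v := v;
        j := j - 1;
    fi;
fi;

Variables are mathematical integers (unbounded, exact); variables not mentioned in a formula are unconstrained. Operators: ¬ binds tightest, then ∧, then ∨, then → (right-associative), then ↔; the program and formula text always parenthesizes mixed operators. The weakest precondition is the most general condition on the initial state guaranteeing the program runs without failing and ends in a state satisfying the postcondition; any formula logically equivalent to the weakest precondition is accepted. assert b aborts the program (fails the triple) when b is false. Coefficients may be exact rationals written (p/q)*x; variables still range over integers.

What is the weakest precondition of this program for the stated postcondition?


Working backward. After the program, the postcondition (¬(2*v - 1 ≥ v - v + 1 ∧ (3/2)*j + 3*v ≥ v + 9)) ↔ (1/4)*v + (j - 5) ≤ -3 must hold; in canonical form it is (¬(2*v ≥ 2 ∧ (3/2)*j + 2*v ≥ 9)) ↔ j + (1/4)*v ≤ 2.
Then branch requires (¬(2*j ≥ 2*v + 4 ∧ (7/2)*j ≥ 2*v + 11)) ↔ (5/4)*j ≤ (1/4)*v + 9/4; else branch requires (11*v = -10 → (v ≤ -2 ∧ ((¬(2*v ≥ 2 ∧ 8*v ≥ 3/2)) ↔ (17/4)*v ≤ -3))) ∧ ((¬(11*v = -10)) → ((¬(2*v ≥ 2 ∧ 8*v ≥ 3)) ↔ (17/4)*v ≤ -2)).
Before the if: (j ≥ 3*v + 8 → ((¬(2*j ≥ 2*v + 4 ∧ (7/2)*j ≥ 2*v + 11)) ↔ (5/4)*j ≤ (1/4)*v + 9/4)) ∧ ((¬(j ≥ 3*v + 8)) → ((11*v = -10 → (v ≤ -2 ∧ ((¬(2*v ≥ 2 ∧ 8*v ≥ 3/2)) ↔ (17/4)*v ≤ -3))) ∧ ((¬(11*v = -10)) → ((¬(2*v ≥ 2 ∧ 8*v ≥ 3)) ↔ (17/4)*v ≤ -2))))
Before skip: (j ≥ 3*v + 8 → ((¬(2*j ≥ 2*v + 4 ∧ (7/2)*j ≥ 2*v + 11)) ↔ (5/4)*j ≤ (1/4)*v + 9/4)) ∧ ((¬(j ≥ 3*v + 8)) → ((11*v = -10 → (v ≤ -2 ∧ ((¬(2*v ≥ 2 ∧ 8*v ≥ 3/2)) ↔ (17/4)*v ≤ -3))) ∧ ((¬(11*v = -10)) → ((¬(2*v ≥ 2 ∧ 8*v ≥ 3)) ↔ (17/4)*v ≤ -2))))
Answer: WP = (j ≥ 3*v + 8 → ((¬(2*j ≥ 2*v + 4 ∧ (7/2)*j ≥ 2*v + 11)) ↔ (5/4)*j ≤ (1/4)*v + 9/4)) ∧ ((¬(j ≥ 3*v + 8)) → ((11*v = -10 → (v ≤ -2 ∧ ((¬(2*v ≥ 2 ∧ 8*v ≥ 3/2)) ↔ (17/4)*v ≤ -3))) ∧ ((¬(11*v = -10)) → ((¬(2*v ≥ 2 ∧ 8*v ≥ 3)) ↔ (17/4)*v ≤ -2))))


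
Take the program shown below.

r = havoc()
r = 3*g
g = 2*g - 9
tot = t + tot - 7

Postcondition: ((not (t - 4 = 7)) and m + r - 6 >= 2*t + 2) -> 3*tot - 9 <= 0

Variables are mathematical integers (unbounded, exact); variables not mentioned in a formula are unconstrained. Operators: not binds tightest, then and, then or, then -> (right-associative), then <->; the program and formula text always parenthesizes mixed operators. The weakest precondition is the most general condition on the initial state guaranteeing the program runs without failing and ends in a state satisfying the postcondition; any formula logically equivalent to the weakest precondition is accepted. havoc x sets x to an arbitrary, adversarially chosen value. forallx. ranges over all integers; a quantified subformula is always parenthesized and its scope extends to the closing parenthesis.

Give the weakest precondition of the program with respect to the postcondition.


Working backward. After the program, the postcondition ((not (t - 4 = 7)) and m + r - 6 >= 2*t + 2) -> 3*tot - 9 <= 0 must hold; in canonical form it is ((not (t = 11)) and m + r >= 2*t + 8) -> 3*tot <= 9.
Before tot := t + tot - 7: ((not (t = 11)) and m + r >= 2*t + 8) -> 3*t + 3*tot <= 30
Before g := 2*g - 9: ((not (t = 11)) and m + r >= 2*t + 8) -> 3*t + 3*tot <= 30
Before r := 3*g: ((not (t = 11)) and 3*g + m >= 2*t + 8) -> 3*t + 3*tot <= 30
Before havoc r: ((not (t = 11)) and 3*g + m >= 2*t + 8) -> 3*t + 3*tot <= 30
Answer: WP = ((not (t = 11)) and 3*g + m >= 2*t + 8) -> 3*t + 3*tot <= 30


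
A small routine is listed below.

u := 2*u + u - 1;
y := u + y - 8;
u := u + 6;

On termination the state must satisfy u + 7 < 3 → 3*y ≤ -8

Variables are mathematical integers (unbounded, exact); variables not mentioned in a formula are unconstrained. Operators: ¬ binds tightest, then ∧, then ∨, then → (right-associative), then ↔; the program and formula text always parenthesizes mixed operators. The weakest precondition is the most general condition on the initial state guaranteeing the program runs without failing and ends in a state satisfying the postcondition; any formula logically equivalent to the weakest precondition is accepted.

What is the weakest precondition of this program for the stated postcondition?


Working backward. After the program, the postcondition u + 7 < 3 → 3*y ≤ -8 must hold; in canonical form it is u < -4 → 3*y ≤ -8.
Before u := u + 6: u < -10 → 3*y ≤ -8
Before y := u + y - 8: u < -10 → 3*u + 3*y ≤ 16
Before u := 2*u + u - 1: 3*u < -9 → 9*u + 3*y ≤ 19
Answer: WP = 3*u < -9 → 9*u + 3*y ≤ 19


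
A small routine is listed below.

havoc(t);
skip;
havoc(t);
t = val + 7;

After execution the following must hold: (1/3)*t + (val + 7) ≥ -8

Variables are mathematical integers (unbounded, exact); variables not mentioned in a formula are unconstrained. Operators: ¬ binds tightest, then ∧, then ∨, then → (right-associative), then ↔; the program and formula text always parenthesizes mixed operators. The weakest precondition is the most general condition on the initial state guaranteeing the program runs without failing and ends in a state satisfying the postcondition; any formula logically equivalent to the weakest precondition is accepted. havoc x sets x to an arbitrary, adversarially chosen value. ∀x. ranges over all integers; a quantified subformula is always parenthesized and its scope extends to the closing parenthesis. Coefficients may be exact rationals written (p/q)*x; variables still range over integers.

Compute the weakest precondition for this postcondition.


Working backward. After the program, the postcondition (1/3)*t + (val + 7) ≥ -8 must hold; in canonical form it is (1/3)*t + val ≥ -15.
Before t := val + 7: (4/3)*val ≥ -52/3
Before havoc t: (4/3)*val ≥ -52/3
Before skip: (4/3)*val ≥ -52/3
Before havoc t: (4/3)*val ≥ -52/3
Answer: WP = (4/3)*val ≥ -52/3


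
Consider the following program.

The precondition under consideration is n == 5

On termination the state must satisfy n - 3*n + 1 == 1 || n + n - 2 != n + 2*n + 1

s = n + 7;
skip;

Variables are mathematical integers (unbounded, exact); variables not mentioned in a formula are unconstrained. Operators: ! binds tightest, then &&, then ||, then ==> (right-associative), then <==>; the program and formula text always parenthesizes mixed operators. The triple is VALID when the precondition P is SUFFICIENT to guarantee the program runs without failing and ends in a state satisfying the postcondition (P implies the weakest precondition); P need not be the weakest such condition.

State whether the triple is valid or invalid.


Working backward. After the program, the postcondition n - 3*n + 1 == 1 || n + n - 2 != n + 2*n + 1 must hold; in canonical form it is 2*n == 0 || n != -3.
Before skip: 2*n == 0 || n != -3
Before s := n + 7: 2*n == 0 || n != -3
The weakest precondition is 2*n == 0 || n != -3.
Check whether n == 5 implies it.
Every state satisfying the precondition satisfies the weakest precondition: the implication holds.
Answer: valid


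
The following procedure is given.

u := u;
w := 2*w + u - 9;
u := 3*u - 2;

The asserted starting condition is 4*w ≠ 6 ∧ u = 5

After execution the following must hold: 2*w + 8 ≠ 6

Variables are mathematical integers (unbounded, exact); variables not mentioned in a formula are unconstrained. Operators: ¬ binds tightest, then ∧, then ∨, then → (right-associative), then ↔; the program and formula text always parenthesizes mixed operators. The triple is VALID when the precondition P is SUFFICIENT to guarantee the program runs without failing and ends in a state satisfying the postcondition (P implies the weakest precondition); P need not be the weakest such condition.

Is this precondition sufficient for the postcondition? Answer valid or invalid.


Working backward. After the program, the postcondition 2*w + 8 ≠ 6 must hold; in canonical form it is 2*w ≠ -2.
Before u := 3*u - 2: 2*w ≠ -2
Before w := 2*w + u - 9: 2*u + 4*w ≠ 16
Before u := u: 2*u + 4*w ≠ 16
The weakest precondition is 2*u + 4*w ≠ 16.
Check whether 4*w ≠ 6 ∧ u = 5 implies it.
Every state satisfying the precondition satisfies the weakest precondition: the implication holds.
Answer: valid


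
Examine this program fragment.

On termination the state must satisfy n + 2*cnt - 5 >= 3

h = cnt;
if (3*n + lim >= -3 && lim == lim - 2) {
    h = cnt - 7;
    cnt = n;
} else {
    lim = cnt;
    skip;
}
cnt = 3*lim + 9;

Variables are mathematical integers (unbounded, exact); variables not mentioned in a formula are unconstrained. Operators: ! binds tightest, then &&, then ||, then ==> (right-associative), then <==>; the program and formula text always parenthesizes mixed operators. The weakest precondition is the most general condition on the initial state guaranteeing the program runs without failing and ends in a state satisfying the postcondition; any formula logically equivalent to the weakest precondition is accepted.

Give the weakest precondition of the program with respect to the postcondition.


Working backward. After the program, the postcondition n + 2*cnt - 5 >= 3 must hold; in canonical form it is 2*cnt + n >= 8.
Before cnt := 3*lim + 9: 6*lim + n >= -10
Then branch requires 6*lim + n >= -10; else branch requires 6*cnt + n >= -10.
Before the if: 6*cnt + n >= -10
Before h := cnt: 6*cnt + n >= -10
Answer: WP = 6*cnt + n >= -10


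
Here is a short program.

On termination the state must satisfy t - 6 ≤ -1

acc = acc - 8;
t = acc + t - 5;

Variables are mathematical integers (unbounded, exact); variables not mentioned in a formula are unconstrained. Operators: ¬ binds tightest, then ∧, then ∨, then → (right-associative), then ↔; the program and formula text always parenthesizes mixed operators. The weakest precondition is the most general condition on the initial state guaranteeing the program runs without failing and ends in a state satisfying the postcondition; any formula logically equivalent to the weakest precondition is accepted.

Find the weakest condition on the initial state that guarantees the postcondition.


Working backward. After the program, the postcondition t - 6 ≤ -1 must hold; in canonical form it is t ≤ 5.
Before t := acc + t - 5: acc + t ≤ 10
Before acc := acc - 8: acc + t ≤ 18
Answer: WP = acc + t ≤ 18


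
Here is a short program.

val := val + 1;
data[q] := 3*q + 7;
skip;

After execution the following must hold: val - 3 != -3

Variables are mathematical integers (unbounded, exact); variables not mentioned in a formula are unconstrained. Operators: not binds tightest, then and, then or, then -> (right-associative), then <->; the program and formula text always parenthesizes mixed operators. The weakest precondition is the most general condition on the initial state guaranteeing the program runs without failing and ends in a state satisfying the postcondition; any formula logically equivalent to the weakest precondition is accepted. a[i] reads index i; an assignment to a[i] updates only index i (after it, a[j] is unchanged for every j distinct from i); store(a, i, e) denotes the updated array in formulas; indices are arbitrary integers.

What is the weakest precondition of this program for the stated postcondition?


Working backward. After the program, the postcondition val - 3 != -3 must hold; in canonical form it is val != 0.
Before skip: val != 0
Before data[q] := 3*q + 7: val != 0
Before val := val + 1: val != -1
Answer: WP = val != -1


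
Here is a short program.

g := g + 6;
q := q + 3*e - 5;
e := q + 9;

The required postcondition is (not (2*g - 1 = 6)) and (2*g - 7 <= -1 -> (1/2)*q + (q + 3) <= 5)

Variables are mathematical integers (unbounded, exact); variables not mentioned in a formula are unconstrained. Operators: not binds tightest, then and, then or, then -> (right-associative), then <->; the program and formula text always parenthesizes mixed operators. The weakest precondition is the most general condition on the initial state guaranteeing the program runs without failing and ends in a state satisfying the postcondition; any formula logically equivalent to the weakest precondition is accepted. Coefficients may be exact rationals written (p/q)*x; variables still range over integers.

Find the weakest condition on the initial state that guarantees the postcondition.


Working backward. After the program, the postcondition (not (2*g - 1 = 6)) and (2*g - 7 <= -1 -> (1/2)*q + (q + 3) <= 5) must hold; in canonical form it is (not (2*g = 7)) and (2*g <= 6 -> (3/2)*q <= 2).
Before e := q + 9: (not (2*g = 7)) and (2*g <= 6 -> (3/2)*q <= 2)
Before q := q + 3*e - 5: (not (2*g = 7)) and (2*g <= 6 -> (9/2)*e + (3/2)*q <= 19/2)
Before g := g + 6: (not (2*g = -5)) and (2*g <= -6 -> (9/2)*e + (3/2)*q <= 19/2)
Answer: WP = (not (2*g = -5)) and (2*g <= -6 -> (9/2)*e + (3/2)*q <= 19/2)


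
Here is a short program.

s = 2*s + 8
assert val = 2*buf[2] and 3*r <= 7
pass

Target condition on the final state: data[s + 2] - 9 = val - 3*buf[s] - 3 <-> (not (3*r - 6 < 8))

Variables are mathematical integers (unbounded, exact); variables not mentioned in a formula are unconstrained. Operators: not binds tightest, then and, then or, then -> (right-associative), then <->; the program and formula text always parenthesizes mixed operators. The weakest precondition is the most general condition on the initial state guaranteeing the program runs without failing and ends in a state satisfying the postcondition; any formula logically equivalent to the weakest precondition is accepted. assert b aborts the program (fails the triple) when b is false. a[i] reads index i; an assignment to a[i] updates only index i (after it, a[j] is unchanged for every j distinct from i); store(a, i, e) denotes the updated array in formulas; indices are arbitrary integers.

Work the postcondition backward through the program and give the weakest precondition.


Working backward. After the program, the postcondition data[s + 2] - 9 = val - 3*buf[s] - 3 <-> (not (3*r - 6 < 8)) must hold; in canonical form it is 3*buf[s] + data[s + 2] = val + 6 <-> (not (3*r < 14)).
Before skip: 3*buf[s] + data[s + 2] = val + 6 <-> (not (3*r < 14))
Before assert val = 2*buf[2] and 3*r <= 7: val = 2*buf[2] and 3*r <= 7 and (3*buf[s] + data[s + 2] = val + 6 <-> (not (3*r < 14)))
Before s := 2*s + 8: val = 2*buf[2] and 3*r <= 7 and (3*buf[2*s + 8] + data[2*s + 10] = val + 6 <-> (not (3*r < 14)))
Answer: WP = val = 2*buf[2] and 3*r <= 7 and (3*buf[2*s + 8] + data[2*s + 10] = val + 6 <-> (not (3*r < 14)))


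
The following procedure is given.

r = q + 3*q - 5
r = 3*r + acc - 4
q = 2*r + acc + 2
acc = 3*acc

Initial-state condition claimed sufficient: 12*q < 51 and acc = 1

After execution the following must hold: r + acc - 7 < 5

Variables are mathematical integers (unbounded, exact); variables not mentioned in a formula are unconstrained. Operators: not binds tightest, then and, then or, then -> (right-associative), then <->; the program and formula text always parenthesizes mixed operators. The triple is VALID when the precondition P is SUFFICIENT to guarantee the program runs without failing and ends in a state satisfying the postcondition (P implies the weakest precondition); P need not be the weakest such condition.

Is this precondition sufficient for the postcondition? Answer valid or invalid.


Working backward. After the program, the postcondition r + acc - 7 < 5 must hold; in canonical form it is acc + r < 12.
Before acc := 3*acc: 3*acc + r < 12
Before q := 2*r + acc + 2: 3*acc + r < 12
Before r := 3*r + acc - 4: 4*acc + 3*r < 16
Before r := q + 3*q - 5: 4*acc + 12*q < 31
The weakest precondition is 4*acc + 12*q < 31.
Check whether 12*q < 51 and acc = 1 implies it.
Countermodel: at the initial state acc = 1, q = 3, the precondition holds but the weakest precondition fails.
Answer: invalid


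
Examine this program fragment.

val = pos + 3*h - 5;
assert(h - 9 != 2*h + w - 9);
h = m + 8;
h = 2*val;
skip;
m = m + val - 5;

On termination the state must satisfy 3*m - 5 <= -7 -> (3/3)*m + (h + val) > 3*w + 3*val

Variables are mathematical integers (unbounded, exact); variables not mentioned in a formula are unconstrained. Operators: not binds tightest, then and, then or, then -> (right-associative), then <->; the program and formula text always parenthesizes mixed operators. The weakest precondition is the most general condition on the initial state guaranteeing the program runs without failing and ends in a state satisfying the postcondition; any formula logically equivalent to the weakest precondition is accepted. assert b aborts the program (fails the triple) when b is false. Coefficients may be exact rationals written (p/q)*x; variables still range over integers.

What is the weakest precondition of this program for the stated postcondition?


Working backward. After the program, the postcondition 3*m - 5 <= -7 -> (3/3)*m + (h + val) > 3*w + 3*val must hold; in canonical form it is 3*m <= -2 -> h + m > 2*val + 3*w.
Before m := m + val - 5: 3*m + 3*val <= 13 -> h + m > val + 3*w + 5
Before skip: 3*m + 3*val <= 13 -> h + m > val + 3*w + 5
Before h := 2*val: 3*m + 3*val <= 13 -> m + val > 3*w + 5
Before h := m + 8: 3*m + 3*val <= 13 -> m + val > 3*w + 5
Before assert h - 9 != 2*h + w - 9: h + w != 0 and (3*m + 3*val <= 13 -> m + val > 3*w + 5)
Before val := pos + 3*h - 5: h + w != 0 and (9*h + 3*m + 3*pos <= 28 -> 3*h + m + pos > 3*w + 10)
Answer: WP = h + w != 0 and (9*h + 3*m + 3*pos <= 28 -> 3*h + m + pos > 3*w + 10)


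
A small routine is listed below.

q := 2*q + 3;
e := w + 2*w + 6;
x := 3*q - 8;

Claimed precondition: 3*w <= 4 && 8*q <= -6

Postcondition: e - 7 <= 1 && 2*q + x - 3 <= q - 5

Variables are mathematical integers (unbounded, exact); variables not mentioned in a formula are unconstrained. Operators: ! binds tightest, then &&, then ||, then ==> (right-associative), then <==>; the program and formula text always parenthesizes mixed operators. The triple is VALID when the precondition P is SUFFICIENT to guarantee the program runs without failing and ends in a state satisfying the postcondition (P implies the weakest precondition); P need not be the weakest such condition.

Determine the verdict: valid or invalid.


Working backward. After the program, the postcondition e - 7 <= 1 && 2*q + x - 3 <= q - 5 must hold; in canonical form it is e <= 8 && q + x <= -2.
Before x := 3*q - 8: e <= 8 && 4*q <= 6
Before e := w + 2*w + 6: 3*w <= 2 && 4*q <= 6
Before q := 2*q + 3: 3*w <= 2 && 8*q <= -6
The weakest precondition is 3*w <= 2 && 8*q <= -6.
Check whether 3*w <= 4 && 8*q <= -6 implies it.
Countermodel: at the initial state q = -1, w = 1, the precondition holds but the weakest precondition fails.
Answer: invalid


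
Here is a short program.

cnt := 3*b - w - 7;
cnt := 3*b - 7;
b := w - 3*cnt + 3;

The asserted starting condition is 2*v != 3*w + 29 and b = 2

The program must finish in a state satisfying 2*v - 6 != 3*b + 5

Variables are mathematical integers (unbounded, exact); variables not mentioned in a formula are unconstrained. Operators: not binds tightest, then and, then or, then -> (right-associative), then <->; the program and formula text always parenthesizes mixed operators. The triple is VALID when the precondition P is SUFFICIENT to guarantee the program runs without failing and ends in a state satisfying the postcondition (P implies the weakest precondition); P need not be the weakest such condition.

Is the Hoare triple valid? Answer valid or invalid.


Working backward. After the program, the postcondition 2*v - 6 != 3*b + 5 must hold; in canonical form it is 2*v != 3*b + 11.
Before b := w - 3*cnt + 3: 9*cnt + 2*v != 3*w + 20
Before cnt := 3*b - 7: 27*b + 2*v != 3*w + 83
Before cnt := 3*b - w - 7: 27*b + 2*v != 3*w + 83
The weakest precondition is 27*b + 2*v != 3*w + 83.
Check whether 2*v != 3*w + 29 and b = 2 implies it.
Every state satisfying the precondition satisfies the weakest precondition: the implication holds.
Answer: valid


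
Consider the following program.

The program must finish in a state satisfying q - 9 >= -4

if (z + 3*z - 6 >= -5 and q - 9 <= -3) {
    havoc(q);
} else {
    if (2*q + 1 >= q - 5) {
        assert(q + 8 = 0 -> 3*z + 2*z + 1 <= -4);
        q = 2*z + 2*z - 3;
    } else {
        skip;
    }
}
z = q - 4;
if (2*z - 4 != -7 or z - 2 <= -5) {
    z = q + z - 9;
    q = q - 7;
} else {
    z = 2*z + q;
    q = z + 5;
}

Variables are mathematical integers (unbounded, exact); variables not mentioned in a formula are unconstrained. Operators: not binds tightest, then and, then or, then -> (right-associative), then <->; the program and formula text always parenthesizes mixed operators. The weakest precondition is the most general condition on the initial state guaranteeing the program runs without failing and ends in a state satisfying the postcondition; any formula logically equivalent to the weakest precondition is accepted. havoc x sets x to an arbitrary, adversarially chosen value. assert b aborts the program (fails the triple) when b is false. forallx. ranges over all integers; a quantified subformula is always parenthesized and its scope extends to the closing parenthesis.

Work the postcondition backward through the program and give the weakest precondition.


Working backward. After the program, the postcondition q - 9 >= -4 must hold; in canonical form it is q >= 5.
Then branch requires q >= 12; else branch requires q + 2*z >= 0.
Before the if: ((2*z != -3 or z <= -3) -> q >= 12) and ((not (2*z != -3 or z <= -3)) -> q + 2*z >= 0)
Before z := q - 4: ((2*q != 5 or q <= 1) -> q >= 12) and ((not (2*q != 5 or q <= 1)) -> 3*q >= 8)
Then branch requires forall q_1. (((2*q_1 != 5 or q_1 <= 1) -> q_1 >= 12) and ((not (2*q_1 != 5 or q_1 <= 1)) -> 3*q_1 >= 8)); else branch requires (q >= -6 -> ((q = -8 -> 5*z <= -5) and ((8*z != 11 or 4*z <= 4) -> 4*z >= 15) and ((not (8*z != 11 or 4*z <= 4)) -> 12*z >= 17))) and ((not (q >= -6)) -> (((2*q != 5 or q <= 1) -> q >= 12) and ((not (2*q != 5 or q <= 1)) -> 3*q >= 8))).
Before the if: ((4*z >= 1 and q <= 6) -> (forall q_1. (((2*q_1 != 5 or q_1 <= 1) -> q_1 >= 12) and ((not (2*q_1 != 5 or q_1 <= 1)) -> 3*q_1 >= 8)))) and ((not (4*z >= 1 and q <= 6)) -> ((q >= -6 -> ((q = -8 -> 5*z <= -5) and ((8*z != 11 or 4*z <= 4) -> 4*z >= 15) and ((not (8*z != 11 or 4*z <= 4)) -> 12*z >= 17))) and ((not (q >= -6)) -> (((2*q != 5 or q <= 1) -> q >= 12) and ((not (2*q != 5 or q <= 1)) -> 3*q >= 8)))))
Answer: WP = ((4*z >= 1 and q <= 6) -> (forall q_1. (((2*q_1 != 5 or q_1 <= 1) -> q_1 >= 12) and ((not (2*q_1 != 5 or q_1 <= 1)) -> 3*q_1 >= 8)))) and ((not (4*z >= 1 and q <= 6)) -> ((q >= -6 -> ((q = -8 -> 5*z <= -5) and ((8*z != 11 or 4*z <= 4) -> 4*z >= 15) and ((not (8*z != 11 or 4*z <= 4)) -> 12*z >= 17))) and ((not (q >= -6)) -> (((2*q != 5 or q <= 1) -> q >= 12) and ((not (2*q != 5 or q <= 1)) -> 3*q >= 8)))))


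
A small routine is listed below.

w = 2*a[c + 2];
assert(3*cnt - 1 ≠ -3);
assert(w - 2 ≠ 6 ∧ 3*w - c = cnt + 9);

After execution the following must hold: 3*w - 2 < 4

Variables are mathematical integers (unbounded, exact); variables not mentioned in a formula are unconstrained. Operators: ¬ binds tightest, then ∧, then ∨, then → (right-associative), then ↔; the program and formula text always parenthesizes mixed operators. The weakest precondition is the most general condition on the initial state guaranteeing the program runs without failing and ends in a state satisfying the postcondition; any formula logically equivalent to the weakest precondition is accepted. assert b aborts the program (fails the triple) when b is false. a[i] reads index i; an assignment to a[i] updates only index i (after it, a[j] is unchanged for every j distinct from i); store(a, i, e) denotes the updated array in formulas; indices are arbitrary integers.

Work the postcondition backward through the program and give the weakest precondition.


Working backward. After the program, the postcondition 3*w - 2 < 4 must hold; in canonical form it is 3*w < 6.
Before assert w - 2 ≠ 6 ∧ 3*w - c = cnt + 9: w ≠ 8 ∧ 3*w = c + cnt + 9 ∧ 3*w < 6
Before assert 3*cnt - 1 ≠ -3: 3*cnt ≠ -2 ∧ w ≠ 8 ∧ 3*w = c + cnt + 9 ∧ 3*w < 6
Before w := 2*a[c + 2]: 3*cnt ≠ -2 ∧ 2*a[c + 2] ≠ 8 ∧ 6*a[c + 2] = c + cnt + 9 ∧ 6*a[c + 2] < 6
Answer: WP = 3*cnt ≠ -2 ∧ 2*a[c + 2] ≠ 8 ∧ 6*a[c + 2] = c + cnt + 9 ∧ 6*a[c + 2] < 6


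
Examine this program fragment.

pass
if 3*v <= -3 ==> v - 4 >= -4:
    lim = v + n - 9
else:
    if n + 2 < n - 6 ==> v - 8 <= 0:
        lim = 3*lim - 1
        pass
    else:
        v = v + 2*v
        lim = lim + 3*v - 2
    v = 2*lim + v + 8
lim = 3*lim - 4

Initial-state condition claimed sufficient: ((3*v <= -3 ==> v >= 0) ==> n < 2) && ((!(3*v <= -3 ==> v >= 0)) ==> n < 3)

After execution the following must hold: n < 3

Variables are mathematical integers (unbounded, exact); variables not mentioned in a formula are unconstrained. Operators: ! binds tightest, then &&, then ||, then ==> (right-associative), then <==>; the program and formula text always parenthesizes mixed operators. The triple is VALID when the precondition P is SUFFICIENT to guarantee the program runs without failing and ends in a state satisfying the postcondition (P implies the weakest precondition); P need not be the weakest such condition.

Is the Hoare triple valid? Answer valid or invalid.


Working backward. After the program, n < 3 must hold.
Before lim := 3*lim - 4: n < 3
Then branch requires n < 3; else branch requires n < 3.
Before the if: ((3*v <= -3 ==> v >= 0) ==> n < 3) && ((!(3*v <= -3 ==> v >= 0)) ==> n < 3)
Before skip: ((3*v <= -3 ==> v >= 0) ==> n < 3) && ((!(3*v <= -3 ==> v >= 0)) ==> n < 3)
The weakest precondition is ((3*v <= -3 ==> v >= 0) ==> n < 3) && ((!(3*v <= -3 ==> v >= 0)) ==> n < 3).
Check whether ((3*v <= -3 ==> v >= 0) ==> n < 2) && ((!(3*v <= -3 ==> v >= 0)) ==> n < 3) implies it.
Every state satisfying the precondition satisfies the weakest precondition: the implication holds.
Answer: valid


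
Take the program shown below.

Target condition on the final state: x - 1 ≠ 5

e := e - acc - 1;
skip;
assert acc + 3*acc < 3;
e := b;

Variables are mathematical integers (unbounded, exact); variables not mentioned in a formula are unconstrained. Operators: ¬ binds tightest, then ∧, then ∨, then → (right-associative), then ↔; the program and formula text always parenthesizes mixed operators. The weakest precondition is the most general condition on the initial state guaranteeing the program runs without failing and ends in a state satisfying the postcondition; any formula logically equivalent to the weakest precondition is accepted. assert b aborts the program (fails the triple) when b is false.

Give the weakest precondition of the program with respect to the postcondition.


Working backward. After the program, the postcondition x - 1 ≠ 5 must hold; in canonical form it is x ≠ 6.
Before e := b: x ≠ 6
Before assert acc + 3*acc < 3: 4*acc < 3 ∧ x ≠ 6
Before skip: 4*acc < 3 ∧ x ≠ 6
Before e := e - acc - 1: 4*acc < 3 ∧ x ≠ 6
Answer: WP = 4*acc < 3 ∧ x ≠ 6


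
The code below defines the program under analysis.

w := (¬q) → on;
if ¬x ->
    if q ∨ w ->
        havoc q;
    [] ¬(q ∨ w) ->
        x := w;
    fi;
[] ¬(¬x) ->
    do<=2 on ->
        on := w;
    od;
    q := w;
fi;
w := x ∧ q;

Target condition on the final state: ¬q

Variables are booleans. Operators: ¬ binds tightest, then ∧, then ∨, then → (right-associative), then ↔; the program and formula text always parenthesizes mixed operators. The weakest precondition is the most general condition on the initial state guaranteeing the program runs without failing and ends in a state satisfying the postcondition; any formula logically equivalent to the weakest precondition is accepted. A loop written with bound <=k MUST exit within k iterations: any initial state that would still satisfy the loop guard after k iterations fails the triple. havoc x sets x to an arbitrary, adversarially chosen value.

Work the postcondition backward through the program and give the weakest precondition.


Working backward. After the program, ¬q must hold.
Before w := x ∧ q: ¬q
Then branch requires (¬(q ∨ w)) ∧ ((¬(q ∨ w)) → (¬q)); else branch requires (on → (w → (¬w))) ∧ ((¬on) → (¬w)).
Before the if: ((¬x) → ((¬(q ∨ w)) ∧ ((¬(q ∨ w)) → (¬q)))) ∧ (x → ((on → (w → (¬w))) ∧ ((¬on) → (¬w))))
Before w := (¬q) → on: ((¬x) → ((¬(q ∨ ((¬q) → on))) ∧ ((¬(q ∨ ((¬q) → on))) → (¬q)))) ∧ (x → ((on → (((¬q) → on) → (¬((¬q) → on)))) ∧ ((¬on) → (¬((¬q) → on)))))
Answer: WP = ((¬x) → ((¬(q ∨ ((¬q) → on))) ∧ ((¬(q ∨ ((¬q) → on))) → (¬q)))) ∧ (x → ((on → (((¬q) → on) → (¬((¬q) → on)))) ∧ ((¬on) → (¬((¬q) → on)))))


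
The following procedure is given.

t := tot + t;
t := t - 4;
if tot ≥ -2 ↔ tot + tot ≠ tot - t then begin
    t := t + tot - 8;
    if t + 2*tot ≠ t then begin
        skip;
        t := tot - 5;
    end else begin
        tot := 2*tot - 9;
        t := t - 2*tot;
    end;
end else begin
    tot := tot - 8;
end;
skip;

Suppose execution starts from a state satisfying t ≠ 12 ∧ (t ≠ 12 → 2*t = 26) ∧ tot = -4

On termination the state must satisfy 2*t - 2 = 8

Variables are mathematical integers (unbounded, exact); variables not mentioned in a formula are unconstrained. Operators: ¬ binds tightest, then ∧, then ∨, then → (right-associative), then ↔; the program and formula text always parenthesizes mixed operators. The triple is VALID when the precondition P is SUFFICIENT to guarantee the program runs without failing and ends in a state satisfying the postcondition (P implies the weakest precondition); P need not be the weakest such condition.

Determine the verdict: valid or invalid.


Working backward. After the program, the postcondition 2*t - 2 = 8 must hold; in canonical form it is 2*t = 10.
Before skip: 2*t = 10
Then branch requires (2*tot ≠ 0 → 2*tot = 20) ∧ ((¬(2*tot ≠ 0)) → 2*t = 6*tot - 10); else branch requires 2*t = 10.
Before the if: ((tot ≥ -2 ↔ t + tot ≠ 0) → ((2*tot ≠ 0 → 2*tot = 20) ∧ ((¬(2*tot ≠ 0)) → 2*t = 6*tot - 10))) ∧ ((¬(tot ≥ -2 ↔ t + tot ≠ 0)) → 2*t = 10)
Before t := t - 4: ((tot ≥ -2 ↔ t + tot ≠ 4) → ((2*tot ≠ 0 → 2*tot = 20) ∧ ((¬(2*tot ≠ 0)) → 2*t = 6*tot - 2))) ∧ ((¬(tot ≥ -2 ↔ t + tot ≠ 4)) → 2*t = 18)
Before t := tot + t: ((tot ≥ -2 ↔ t + 2*tot ≠ 4) → ((2*tot ≠ 0 → 2*tot = 20) ∧ ((¬(2*tot ≠ 0)) → 2*t = 4*tot - 2))) ∧ ((¬(tot ≥ -2 ↔ t + 2*tot ≠ 4)) → 2*t + 2*tot = 18)
The weakest precondition is ((tot ≥ -2 ↔ t + 2*tot ≠ 4) → ((2*tot ≠ 0 → 2*tot = 20) ∧ ((¬(2*tot ≠ 0)) → 2*t = 4*tot - 2))) ∧ ((¬(tot ≥ -2 ↔ t + 2*tot ≠ 4)) → 2*t + 2*tot = 18).
Check whether t ≠ 12 ∧ (t ≠ 12 → 2*t = 26) ∧ tot = -4 implies it.
Every state satisfying the precondition satisfies the weakest precondition: the implication holds.
Answer: valid
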